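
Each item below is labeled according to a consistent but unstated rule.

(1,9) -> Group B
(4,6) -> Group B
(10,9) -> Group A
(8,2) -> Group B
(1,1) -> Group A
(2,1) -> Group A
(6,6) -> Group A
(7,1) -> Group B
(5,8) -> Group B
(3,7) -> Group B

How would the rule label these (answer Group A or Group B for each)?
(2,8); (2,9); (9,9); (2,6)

Group B, Group B, Group A, Group B

The simplest hypothesis consistent with all the labels is: |first − second| ≤ 1.
(2,8) — |2−8| = 6, hence Group B.
(2,9) — |2−9| = 7, hence Group B.
(9,9) — |9−9| = 0, hence Group A.
(2,6) — |2−6| = 4, hence Group B.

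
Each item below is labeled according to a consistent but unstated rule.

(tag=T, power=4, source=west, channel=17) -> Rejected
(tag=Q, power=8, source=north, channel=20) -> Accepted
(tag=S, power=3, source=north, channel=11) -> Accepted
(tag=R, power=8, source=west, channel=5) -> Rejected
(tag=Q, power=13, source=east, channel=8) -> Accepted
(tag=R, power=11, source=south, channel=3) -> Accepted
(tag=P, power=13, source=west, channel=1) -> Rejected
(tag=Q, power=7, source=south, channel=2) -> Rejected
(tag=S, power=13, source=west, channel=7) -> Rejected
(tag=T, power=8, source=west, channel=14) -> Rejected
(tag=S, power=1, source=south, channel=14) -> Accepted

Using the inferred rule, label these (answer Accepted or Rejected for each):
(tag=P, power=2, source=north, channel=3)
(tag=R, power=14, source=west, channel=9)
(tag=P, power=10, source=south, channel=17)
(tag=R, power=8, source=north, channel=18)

Accepted, Rejected, Accepted, Accepted

Rule: source is not west AND channel ≥ 3. This holds for each 'Accepted' example and fails for each 'Rejected' one.
(tag=P, power=2, source=north, channel=3) → source is north, channel = 3 → Accepted.
(tag=R, power=14, source=west, channel=9) → source is west, channel = 9 → Rejected.
(tag=P, power=10, source=south, channel=17) → source is south, channel = 17 → Accepted.
(tag=R, power=8, source=north, channel=18) → source is north, channel = 18 → Accepted.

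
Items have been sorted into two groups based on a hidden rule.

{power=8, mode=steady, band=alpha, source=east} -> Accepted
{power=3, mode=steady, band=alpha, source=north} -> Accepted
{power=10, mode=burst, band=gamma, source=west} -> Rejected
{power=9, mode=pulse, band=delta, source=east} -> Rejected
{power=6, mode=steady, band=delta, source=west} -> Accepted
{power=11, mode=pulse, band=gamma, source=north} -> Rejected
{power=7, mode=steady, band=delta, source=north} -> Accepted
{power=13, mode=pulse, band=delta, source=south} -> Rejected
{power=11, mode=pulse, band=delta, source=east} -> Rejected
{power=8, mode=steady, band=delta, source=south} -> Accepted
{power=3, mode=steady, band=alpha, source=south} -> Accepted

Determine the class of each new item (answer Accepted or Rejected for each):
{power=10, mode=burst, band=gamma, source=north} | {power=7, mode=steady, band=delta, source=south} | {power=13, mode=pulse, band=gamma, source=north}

Rejected, Accepted, Rejected

The common property of the 'Accepted' items is: mode is steady. No 'Rejected' item has it.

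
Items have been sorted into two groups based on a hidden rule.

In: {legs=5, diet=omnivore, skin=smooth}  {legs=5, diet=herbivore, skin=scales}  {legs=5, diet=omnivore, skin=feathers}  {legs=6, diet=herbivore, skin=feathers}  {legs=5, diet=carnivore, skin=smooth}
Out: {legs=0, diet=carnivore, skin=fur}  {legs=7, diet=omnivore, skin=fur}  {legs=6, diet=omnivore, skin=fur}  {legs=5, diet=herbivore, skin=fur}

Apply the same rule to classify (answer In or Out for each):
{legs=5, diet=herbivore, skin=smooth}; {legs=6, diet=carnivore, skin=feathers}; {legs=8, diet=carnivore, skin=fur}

The classifier is using: skin is not fur.

In, In, Out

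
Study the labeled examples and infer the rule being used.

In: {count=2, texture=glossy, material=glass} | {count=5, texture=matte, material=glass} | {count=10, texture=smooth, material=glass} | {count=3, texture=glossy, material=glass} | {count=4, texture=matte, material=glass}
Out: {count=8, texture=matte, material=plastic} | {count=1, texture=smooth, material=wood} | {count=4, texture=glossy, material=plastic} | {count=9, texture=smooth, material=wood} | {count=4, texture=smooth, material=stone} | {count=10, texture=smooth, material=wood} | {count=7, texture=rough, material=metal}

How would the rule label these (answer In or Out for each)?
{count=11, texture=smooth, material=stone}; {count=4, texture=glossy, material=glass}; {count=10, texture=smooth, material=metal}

Out, In, Out

The common property of the 'In' items is: material is glass. No 'Out' item has it.
{count=11, texture=smooth, material=stone}: Out (material is stone). {count=4, texture=glossy, material=glass}: In (material is glass). {count=10, texture=smooth, material=metal}: Out (material is metal).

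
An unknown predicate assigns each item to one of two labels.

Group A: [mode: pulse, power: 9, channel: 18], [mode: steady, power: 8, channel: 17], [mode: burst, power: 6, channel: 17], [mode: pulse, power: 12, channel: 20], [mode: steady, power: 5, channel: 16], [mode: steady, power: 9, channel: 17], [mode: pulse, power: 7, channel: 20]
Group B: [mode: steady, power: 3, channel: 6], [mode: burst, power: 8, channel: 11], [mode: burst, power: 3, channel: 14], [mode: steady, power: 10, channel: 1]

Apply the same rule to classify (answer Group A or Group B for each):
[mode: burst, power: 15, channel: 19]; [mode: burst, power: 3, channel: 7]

Group A, Group B

Rule: channel ≥ 16. This holds for each 'Group A' example and fails for each 'Group B' one.
[mode: burst, power: 15, channel: 19]: channel = 19, has this property → Group A.
[mode: burst, power: 3, channel: 7]: channel = 7, does not pass → Group B.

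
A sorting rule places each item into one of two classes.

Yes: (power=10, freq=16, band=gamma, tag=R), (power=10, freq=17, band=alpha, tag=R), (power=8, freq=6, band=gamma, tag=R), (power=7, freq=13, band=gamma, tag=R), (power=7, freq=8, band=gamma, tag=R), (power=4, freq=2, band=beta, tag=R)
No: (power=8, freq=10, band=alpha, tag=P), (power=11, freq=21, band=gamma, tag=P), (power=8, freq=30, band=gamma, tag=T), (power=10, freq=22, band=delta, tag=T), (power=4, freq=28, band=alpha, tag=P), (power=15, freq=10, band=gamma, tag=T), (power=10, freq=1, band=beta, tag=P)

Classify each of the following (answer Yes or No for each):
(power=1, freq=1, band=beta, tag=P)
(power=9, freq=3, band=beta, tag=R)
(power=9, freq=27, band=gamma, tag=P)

Every 'Yes' example satisfies: tag is R. None of the 'No' examples do.
(power=1, freq=1, band=beta, tag=P) — tag is P, hence No. (power=9, freq=3, band=beta, tag=R) — tag is R, hence Yes. (power=9, freq=27, band=gamma, tag=P) — tag is P, hence No.

No, Yes, No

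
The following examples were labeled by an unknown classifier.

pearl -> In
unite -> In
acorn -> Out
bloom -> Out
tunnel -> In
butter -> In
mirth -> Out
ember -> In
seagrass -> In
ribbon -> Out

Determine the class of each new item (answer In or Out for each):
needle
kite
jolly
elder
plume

The simplest hypothesis consistent with all the labels is: contains 'e'.
needle: has 'e' — passes, so In.
kite: has 'e' — passes, so In.
jolly: no 'e' — does not fit, so Out.
elder: has 'e' — passes, so In.
plume: has 'e' — passes, so In.

In, In, Out, In, In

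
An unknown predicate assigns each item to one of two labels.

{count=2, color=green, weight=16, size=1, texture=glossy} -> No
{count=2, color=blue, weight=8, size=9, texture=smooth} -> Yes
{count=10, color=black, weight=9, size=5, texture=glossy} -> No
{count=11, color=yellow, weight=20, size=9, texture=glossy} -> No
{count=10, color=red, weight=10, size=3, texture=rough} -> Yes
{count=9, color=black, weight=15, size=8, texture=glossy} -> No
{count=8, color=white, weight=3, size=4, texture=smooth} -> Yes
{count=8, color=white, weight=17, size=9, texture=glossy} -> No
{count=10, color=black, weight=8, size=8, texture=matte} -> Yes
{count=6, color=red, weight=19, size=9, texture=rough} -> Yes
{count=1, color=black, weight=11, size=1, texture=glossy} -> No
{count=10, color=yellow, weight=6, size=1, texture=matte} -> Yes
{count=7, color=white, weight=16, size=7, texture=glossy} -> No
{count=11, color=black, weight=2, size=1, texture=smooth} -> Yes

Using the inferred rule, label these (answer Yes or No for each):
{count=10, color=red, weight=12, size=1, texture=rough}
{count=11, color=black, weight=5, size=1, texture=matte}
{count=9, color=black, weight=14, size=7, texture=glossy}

The common property of the 'Yes' items is: texture is not glossy. No 'No' item has it.

Yes, Yes, No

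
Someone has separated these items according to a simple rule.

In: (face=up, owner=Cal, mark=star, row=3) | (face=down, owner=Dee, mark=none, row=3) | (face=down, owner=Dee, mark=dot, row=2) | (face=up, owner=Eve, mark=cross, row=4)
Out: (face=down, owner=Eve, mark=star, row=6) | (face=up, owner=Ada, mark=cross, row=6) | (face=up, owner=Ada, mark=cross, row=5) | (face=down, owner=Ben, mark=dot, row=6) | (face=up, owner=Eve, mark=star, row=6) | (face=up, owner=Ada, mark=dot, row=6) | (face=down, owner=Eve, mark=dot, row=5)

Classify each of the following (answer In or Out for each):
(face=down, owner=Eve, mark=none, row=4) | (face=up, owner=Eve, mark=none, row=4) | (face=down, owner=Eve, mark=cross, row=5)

In, In, Out

Rule: row ≤ 4. This holds for each 'In' example and fails for each 'Out' one.
In: (face=down, owner=Eve, mark=none, row=4), since row = 4.
In: (face=up, owner=Eve, mark=none, row=4), since row = 4.
Out: (face=down, owner=Eve, mark=cross, row=5), since row = 5.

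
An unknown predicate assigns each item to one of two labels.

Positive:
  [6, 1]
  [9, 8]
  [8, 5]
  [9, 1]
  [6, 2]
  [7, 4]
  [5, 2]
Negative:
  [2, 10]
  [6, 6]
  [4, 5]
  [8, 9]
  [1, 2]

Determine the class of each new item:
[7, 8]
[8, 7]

All 'Positive' examples share one property — first > second — and every 'Negative' example lacks it.
[7, 8] — 7 < 8, hence Negative. [8, 7] — 8 > 7, hence Positive.

Negative, Positive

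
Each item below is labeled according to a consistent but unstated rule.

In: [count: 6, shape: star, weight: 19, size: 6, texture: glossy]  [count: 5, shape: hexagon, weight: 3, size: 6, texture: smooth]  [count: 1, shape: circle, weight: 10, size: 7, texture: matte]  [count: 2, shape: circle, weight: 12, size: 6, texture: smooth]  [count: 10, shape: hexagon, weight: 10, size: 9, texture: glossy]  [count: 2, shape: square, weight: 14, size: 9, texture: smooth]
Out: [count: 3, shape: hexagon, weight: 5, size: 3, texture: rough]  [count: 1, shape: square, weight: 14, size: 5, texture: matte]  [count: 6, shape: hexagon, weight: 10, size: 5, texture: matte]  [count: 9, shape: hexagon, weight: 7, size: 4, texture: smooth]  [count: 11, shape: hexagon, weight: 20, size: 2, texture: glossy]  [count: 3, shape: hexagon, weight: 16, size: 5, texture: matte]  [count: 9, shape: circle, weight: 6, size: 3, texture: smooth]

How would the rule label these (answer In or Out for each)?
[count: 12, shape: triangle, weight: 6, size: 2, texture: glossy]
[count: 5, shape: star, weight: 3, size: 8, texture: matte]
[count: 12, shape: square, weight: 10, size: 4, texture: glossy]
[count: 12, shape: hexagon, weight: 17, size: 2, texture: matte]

Out, In, Out, Out

One predicate separates the groups cleanly: size ≥ 6.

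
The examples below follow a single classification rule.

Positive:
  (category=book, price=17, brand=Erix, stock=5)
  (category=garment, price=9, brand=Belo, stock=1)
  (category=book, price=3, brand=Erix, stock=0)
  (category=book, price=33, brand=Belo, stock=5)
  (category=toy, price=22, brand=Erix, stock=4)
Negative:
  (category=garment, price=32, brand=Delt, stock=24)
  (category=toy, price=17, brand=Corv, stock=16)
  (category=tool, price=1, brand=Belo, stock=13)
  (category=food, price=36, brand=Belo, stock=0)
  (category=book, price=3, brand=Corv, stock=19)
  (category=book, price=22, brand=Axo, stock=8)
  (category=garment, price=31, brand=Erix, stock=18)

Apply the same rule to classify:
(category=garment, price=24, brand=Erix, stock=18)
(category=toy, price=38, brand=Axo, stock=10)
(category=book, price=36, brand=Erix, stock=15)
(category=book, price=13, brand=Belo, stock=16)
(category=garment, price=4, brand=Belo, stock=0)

All 'Positive' examples share one property — stock ≤ 5 AND price ≤ 33 — and every 'Negative' example lacks it.
(category=garment, price=24, brand=Erix, stock=18): Negative (stock = 18, price = 24).
(category=toy, price=38, brand=Axo, stock=10): Negative (stock = 10, price = 38).
(category=book, price=36, brand=Erix, stock=15): Negative (stock = 15, price = 36).
(category=book, price=13, brand=Belo, stock=16): Negative (stock = 16, price = 13).
(category=garment, price=4, brand=Belo, stock=0): Positive (stock = 0, price = 4).

Negative, Negative, Negative, Negative, Positive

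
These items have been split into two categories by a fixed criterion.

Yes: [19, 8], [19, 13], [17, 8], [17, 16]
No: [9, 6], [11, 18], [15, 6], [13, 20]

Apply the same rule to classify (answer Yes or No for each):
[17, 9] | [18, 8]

Yes, Yes

The common property of the 'Yes' items is: first ≥ 16. No 'No' item has it.
[17, 9] — first 17, hence Yes. [18, 8] — first 18, hence Yes.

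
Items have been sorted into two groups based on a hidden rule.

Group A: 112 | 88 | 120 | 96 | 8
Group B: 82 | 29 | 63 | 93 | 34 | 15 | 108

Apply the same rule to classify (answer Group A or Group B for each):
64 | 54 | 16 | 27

The distinguishing property — multiple of 8 — holds for all the 'Group A' cases and none of the 'Group B' cases.

Group A, Group B, Group A, Group B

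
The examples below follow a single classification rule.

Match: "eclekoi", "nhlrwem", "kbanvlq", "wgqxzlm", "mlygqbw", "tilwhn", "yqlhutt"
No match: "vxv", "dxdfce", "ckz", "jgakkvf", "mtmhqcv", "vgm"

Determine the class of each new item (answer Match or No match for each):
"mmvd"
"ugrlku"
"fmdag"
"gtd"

The distinguishing property — contains 'l' — holds for all the 'Match' cases and none of the 'No match' cases.
"mmvd": no 'l' — doesn't qualify, so No match. "ugrlku": has 'l' — has this property, so Match. "fmdag": no 'l' — doesn't qualify, so No match. "gtd": no 'l' — doesn't qualify, so No match.

No match, Match, No match, No match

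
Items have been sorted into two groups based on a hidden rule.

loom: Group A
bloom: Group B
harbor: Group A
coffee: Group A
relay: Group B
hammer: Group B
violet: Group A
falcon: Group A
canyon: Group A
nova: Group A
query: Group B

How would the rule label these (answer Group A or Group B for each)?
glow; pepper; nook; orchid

The distinguishing property — even length AND contains 'o' — holds for all the 'Group A' cases and none of the 'Group B' cases.

Group A, Group B, Group A, Group A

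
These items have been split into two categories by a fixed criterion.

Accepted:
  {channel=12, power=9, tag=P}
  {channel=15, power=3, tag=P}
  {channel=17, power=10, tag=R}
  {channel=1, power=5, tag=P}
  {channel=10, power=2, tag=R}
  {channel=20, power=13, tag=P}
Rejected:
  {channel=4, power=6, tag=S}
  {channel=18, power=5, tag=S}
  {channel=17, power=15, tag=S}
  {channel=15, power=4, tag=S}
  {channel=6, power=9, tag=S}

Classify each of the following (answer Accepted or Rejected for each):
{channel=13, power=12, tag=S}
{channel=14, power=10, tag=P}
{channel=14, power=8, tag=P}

Rejected, Accepted, Accepted

Rule: tag is not S. This holds for each 'Accepted' example and fails for each 'Rejected' one.
Rejected: {channel=13, power=12, tag=S}, since tag is S.
Accepted: {channel=14, power=10, tag=P}, since tag is P.
Accepted: {channel=14, power=8, tag=P}, since tag is P.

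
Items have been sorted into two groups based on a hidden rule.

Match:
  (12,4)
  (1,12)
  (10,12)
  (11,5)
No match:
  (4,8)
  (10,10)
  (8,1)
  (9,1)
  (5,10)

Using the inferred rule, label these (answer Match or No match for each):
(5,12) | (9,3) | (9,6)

Match, No match, No match

Rule: max ≥ 11. This holds for each 'Match' example and fails for each 'No match' one.
(5,12): max 12, qualifies → Match. (9,3): max 9, does not fit → No match. (9,6): max 9, does not fit → No match.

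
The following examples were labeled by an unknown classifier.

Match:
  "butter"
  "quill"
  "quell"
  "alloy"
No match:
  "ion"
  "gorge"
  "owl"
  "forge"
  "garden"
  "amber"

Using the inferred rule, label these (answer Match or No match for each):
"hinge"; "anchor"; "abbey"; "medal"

The rule appears to be: has a double letter.
"hinge" — no doubled letter, hence No match.
"anchor" — no doubled letter, hence No match.
"abbey" — 'bb' doubled, hence Match.
"medal" — no doubled letter, hence No match.

No match, No match, Match, No match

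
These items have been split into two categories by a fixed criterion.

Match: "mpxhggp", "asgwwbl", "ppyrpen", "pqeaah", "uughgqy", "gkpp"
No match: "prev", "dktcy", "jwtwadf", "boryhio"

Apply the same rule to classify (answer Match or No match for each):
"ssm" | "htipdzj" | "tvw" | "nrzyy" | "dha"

Match, No match, No match, Match, No match

Every 'Match' example satisfies: has a double letter. None of the 'No match' examples do.
"ssm": 'ss' doubled, fits → Match.
"htipdzj": no doubled letter, fails this test → No match.
"tvw": no doubled letter, fails this test → No match.
"nrzyy": 'yy' doubled, fits → Match.
"dha": no doubled letter, fails this test → No match.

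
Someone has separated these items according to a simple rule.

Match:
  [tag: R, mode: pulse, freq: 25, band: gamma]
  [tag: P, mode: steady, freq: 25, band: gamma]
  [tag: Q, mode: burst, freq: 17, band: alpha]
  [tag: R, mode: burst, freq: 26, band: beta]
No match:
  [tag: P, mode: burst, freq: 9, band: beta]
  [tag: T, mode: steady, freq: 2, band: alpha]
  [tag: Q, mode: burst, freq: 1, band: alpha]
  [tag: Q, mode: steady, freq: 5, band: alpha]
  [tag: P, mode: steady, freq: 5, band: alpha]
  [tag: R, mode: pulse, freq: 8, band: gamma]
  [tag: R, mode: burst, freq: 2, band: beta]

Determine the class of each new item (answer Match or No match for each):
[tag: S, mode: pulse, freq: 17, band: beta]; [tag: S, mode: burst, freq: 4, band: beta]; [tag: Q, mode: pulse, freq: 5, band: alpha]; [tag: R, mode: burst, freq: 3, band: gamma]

Match, No match, No match, No match

The common property of the 'Match' items is: freq ≥ 17. No 'No match' item has it.
[tag: S, mode: pulse, freq: 17, band: beta]: Match (freq = 17). [tag: S, mode: burst, freq: 4, band: beta]: No match (freq = 4). [tag: Q, mode: pulse, freq: 5, band: alpha]: No match (freq = 5). [tag: R, mode: burst, freq: 3, band: gamma]: No match (freq = 3).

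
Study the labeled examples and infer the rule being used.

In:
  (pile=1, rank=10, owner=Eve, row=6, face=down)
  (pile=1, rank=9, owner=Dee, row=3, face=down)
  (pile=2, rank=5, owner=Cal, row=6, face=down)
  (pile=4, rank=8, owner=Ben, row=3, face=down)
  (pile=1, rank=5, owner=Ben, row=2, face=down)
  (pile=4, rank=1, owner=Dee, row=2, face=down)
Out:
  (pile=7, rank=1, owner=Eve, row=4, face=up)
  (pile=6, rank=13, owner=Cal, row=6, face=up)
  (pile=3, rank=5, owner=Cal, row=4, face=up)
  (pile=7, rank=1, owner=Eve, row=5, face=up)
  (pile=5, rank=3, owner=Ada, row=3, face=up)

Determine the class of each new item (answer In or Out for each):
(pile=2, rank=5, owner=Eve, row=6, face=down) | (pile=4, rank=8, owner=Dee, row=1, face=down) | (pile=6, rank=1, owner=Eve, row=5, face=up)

Rule: face is down. This holds for each 'In' example and fails for each 'Out' one.
(pile=2, rank=5, owner=Eve, row=6, face=down) → face is down → In.
(pile=4, rank=8, owner=Dee, row=1, face=down) → face is down → In.
(pile=6, rank=1, owner=Eve, row=5, face=up) → face is up → Out.

In, In, Out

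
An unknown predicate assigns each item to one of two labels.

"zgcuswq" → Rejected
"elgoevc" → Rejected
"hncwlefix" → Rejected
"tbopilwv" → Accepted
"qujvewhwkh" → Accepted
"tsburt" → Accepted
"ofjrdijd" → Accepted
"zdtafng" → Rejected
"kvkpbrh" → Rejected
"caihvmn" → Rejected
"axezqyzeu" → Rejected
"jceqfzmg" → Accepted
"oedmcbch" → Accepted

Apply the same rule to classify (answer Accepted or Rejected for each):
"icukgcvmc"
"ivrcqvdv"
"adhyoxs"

The simplest hypothesis consistent with all the labels is: even length.
"icukgcvmc" → length 9 → Rejected. "ivrcqvdv" → length 8 → Accepted. "adhyoxs" → length 7 → Rejected.

Rejected, Accepted, Rejected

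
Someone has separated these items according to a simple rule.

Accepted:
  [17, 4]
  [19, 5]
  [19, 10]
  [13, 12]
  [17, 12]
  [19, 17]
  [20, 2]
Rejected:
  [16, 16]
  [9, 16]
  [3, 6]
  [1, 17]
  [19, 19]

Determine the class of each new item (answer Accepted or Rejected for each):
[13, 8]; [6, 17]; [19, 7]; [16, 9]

Accepted, Rejected, Accepted, Accepted

The simplest hypothesis consistent with all the labels is: first > second.
[13, 8] → 13 > 8 → Accepted. [6, 17] → 6 < 17 → Rejected. [19, 7] → 19 > 7 → Accepted. [16, 9] → 16 > 9 → Accepted.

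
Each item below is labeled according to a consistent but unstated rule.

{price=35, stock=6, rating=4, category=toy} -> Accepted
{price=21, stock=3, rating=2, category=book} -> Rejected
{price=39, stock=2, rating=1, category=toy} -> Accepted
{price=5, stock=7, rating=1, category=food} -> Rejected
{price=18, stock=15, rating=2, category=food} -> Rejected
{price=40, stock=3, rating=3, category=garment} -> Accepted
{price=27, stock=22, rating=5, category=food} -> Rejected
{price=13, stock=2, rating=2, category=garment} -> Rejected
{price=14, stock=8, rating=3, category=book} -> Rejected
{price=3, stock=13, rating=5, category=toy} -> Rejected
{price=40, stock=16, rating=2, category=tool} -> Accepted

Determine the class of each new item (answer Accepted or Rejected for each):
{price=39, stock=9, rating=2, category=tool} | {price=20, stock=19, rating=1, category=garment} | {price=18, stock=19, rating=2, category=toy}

Accepted, Rejected, Rejected

Rule: price ≥ 35. This holds for each 'Accepted' example and fails for each 'Rejected' one.
{price=39, stock=9, rating=2, category=tool}: Accepted (price = 39). {price=20, stock=19, rating=1, category=garment}: Rejected (price = 20). {price=18, stock=19, rating=2, category=toy}: Rejected (price = 18).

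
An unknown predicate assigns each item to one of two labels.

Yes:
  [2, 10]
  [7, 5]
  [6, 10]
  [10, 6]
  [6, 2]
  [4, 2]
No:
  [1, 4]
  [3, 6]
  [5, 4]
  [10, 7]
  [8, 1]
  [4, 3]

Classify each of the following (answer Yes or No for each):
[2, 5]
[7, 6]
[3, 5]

Rule: sum is even. This holds for each 'Yes' example and fails for each 'No' one.
[2, 5] → 2+5 = 7 → No.
[7, 6] → 7+6 = 13 → No.
[3, 5] → 3+5 = 8 → Yes.

No, No, Yes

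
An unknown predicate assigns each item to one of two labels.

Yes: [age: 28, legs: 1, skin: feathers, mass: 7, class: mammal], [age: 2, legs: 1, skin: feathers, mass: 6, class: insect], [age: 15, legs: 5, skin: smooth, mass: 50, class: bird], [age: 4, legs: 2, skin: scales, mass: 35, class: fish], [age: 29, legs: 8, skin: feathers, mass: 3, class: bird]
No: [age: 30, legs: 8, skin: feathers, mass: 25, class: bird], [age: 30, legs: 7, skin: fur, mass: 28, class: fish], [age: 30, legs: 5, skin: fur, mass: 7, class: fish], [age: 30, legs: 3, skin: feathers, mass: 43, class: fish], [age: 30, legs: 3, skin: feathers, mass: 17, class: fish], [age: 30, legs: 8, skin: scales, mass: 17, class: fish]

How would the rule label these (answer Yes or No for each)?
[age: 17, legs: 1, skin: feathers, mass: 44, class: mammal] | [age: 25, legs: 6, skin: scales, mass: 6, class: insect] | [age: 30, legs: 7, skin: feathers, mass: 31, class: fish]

Yes, Yes, No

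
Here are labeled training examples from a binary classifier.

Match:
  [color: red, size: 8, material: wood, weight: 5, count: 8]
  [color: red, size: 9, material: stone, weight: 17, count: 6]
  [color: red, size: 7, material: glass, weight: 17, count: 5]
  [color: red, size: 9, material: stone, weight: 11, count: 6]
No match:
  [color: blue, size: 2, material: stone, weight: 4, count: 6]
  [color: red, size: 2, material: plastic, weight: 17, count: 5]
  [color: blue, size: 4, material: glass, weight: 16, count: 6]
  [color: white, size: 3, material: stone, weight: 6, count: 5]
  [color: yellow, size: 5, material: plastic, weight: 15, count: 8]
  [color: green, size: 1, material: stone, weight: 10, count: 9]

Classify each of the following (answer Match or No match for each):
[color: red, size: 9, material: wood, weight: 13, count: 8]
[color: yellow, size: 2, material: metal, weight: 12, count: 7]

Rule: size ≥ 7. This holds for each 'Match' example and fails for each 'No match' one.
[color: red, size: 9, material: wood, weight: 13, count: 8] → size = 9 → Match.
[color: yellow, size: 2, material: metal, weight: 12, count: 7] → size = 2 → No match.

Match, No match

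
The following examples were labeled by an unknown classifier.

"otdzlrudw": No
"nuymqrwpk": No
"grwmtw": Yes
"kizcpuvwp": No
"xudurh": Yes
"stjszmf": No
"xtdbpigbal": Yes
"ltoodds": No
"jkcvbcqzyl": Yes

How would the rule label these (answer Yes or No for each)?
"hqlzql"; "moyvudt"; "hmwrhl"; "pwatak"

Yes, No, Yes, Yes

All 'Yes' examples share one property — even length — and every 'No' example lacks it.
"hqlzql": length 6 — meets the rule, so Yes.
"moyvudt": length 7 — doesn't qualify, so No.
"hmwrhl": length 6 — meets the rule, so Yes.
"pwatak": length 6 — meets the rule, so Yes.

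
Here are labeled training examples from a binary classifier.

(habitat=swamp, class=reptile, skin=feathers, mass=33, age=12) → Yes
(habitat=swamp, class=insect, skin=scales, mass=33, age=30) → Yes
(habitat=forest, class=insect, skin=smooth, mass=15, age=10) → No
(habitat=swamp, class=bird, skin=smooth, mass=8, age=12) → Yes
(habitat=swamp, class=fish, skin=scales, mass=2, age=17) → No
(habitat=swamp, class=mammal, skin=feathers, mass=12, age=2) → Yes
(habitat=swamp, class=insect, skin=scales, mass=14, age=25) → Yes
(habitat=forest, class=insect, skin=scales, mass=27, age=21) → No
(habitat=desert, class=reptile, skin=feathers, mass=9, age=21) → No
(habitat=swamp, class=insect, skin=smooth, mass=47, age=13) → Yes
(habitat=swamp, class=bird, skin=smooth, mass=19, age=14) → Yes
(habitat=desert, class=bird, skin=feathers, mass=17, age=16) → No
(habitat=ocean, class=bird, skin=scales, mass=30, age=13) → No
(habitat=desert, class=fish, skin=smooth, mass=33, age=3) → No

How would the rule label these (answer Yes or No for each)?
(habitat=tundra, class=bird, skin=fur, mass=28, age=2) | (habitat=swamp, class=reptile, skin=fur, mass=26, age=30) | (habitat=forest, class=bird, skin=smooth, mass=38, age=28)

No, Yes, No

The common property of the 'Yes' items is: habitat is swamp AND mass ≥ 8. No 'No' item has it.
(habitat=tundra, class=bird, skin=fur, mass=28, age=2) — habitat is tundra, mass = 28, hence No. (habitat=swamp, class=reptile, skin=fur, mass=26, age=30) — habitat is swamp, mass = 26, hence Yes. (habitat=forest, class=bird, skin=smooth, mass=38, age=28) — habitat is forest, mass = 38, hence No.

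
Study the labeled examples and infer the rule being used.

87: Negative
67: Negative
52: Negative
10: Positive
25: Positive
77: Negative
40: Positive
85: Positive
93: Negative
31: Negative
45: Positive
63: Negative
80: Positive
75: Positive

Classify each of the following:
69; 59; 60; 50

Negative, Negative, Positive, Positive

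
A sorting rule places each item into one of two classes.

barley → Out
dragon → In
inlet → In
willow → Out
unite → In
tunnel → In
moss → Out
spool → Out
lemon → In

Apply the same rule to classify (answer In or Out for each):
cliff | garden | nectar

Out, In, In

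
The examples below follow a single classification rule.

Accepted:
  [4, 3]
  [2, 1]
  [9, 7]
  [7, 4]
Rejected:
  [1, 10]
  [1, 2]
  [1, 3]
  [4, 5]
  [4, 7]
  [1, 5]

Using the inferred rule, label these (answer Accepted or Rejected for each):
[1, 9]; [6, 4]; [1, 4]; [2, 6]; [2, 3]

Every 'Accepted' example satisfies: first > second. None of the 'Rejected' examples do.
[1, 9] → 1 < 9 → Rejected.
[6, 4] → 6 > 4 → Accepted.
[1, 4] → 1 < 4 → Rejected.
[2, 6] → 2 < 6 → Rejected.
[2, 3] → 2 < 3 → Rejected.

Rejected, Accepted, Rejected, Rejected, Rejected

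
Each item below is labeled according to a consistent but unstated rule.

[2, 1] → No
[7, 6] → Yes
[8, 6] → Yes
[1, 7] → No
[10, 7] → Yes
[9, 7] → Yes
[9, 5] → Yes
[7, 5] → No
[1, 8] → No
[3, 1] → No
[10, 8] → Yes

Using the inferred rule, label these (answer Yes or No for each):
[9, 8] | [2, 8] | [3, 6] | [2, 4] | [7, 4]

The common property of the 'Yes' items is: sum ≥ 13. No 'No' item has it.
[9, 8] — 9+8 = 17, hence Yes. [2, 8] — 2+8 = 10, hence No. [3, 6] — 3+6 = 9, hence No. [2, 4] — 2+4 = 6, hence No. [7, 4] — 7+4 = 11, hence No.

Yes, No, No, No, No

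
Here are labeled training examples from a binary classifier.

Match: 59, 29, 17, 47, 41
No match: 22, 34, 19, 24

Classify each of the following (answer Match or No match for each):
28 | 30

No match, No match

Every 'Match' example satisfies: ≡ 2 (mod 3). None of the 'No match' examples do.
No match: 28, since 28 mod 3 = 1. No match: 30, since 30 mod 3 = 0.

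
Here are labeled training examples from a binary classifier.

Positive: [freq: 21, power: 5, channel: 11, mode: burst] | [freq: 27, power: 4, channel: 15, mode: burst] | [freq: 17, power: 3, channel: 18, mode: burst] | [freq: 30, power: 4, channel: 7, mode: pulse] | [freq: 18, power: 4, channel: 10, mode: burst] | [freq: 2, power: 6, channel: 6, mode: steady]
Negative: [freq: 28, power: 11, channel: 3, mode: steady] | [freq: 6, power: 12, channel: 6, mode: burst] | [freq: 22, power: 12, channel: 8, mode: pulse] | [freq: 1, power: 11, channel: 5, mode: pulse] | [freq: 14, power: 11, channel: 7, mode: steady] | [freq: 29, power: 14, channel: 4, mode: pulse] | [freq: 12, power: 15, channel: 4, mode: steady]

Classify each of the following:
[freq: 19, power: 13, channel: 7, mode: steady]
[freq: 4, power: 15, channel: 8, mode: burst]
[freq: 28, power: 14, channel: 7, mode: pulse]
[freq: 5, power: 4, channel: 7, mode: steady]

Negative, Negative, Negative, Positive

The simplest hypothesis consistent with all the labels is: power ≤ 6.
[freq: 19, power: 13, channel: 7, mode: steady] — power = 13, hence Negative.
[freq: 4, power: 15, channel: 8, mode: burst] — power = 15, hence Negative.
[freq: 28, power: 14, channel: 7, mode: pulse] — power = 14, hence Negative.
[freq: 5, power: 4, channel: 7, mode: steady] — power = 4, hence Positive.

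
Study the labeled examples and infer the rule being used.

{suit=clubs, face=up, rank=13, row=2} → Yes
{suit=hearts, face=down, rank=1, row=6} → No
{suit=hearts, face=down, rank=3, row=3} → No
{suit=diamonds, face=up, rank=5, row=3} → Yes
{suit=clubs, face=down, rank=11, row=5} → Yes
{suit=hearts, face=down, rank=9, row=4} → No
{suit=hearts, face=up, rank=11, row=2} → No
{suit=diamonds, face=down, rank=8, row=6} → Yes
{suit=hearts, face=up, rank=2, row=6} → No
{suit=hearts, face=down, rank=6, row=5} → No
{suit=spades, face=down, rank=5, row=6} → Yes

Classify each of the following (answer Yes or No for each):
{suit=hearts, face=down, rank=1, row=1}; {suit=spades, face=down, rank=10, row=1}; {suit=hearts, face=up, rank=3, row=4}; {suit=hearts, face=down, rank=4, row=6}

Checking candidate rules against both groups, what survives is: suit is not hearts.

No, Yes, No, No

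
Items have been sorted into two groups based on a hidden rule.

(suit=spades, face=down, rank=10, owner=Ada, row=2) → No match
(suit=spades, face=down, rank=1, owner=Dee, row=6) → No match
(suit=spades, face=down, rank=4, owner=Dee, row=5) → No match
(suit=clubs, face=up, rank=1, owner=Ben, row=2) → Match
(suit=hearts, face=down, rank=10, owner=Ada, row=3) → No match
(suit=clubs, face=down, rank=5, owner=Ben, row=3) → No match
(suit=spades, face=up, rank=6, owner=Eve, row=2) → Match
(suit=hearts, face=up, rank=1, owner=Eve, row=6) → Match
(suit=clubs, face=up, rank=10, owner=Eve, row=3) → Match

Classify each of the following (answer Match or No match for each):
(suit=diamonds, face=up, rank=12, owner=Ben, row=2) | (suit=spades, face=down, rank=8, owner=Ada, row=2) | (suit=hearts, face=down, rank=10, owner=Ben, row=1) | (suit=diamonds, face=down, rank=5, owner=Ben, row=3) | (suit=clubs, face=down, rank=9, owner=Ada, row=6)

Comparing the two groups points to one rule — face is up.
(suit=diamonds, face=up, rank=12, owner=Ben, row=2): Match (face is up).
(suit=spades, face=down, rank=8, owner=Ada, row=2): No match (face is down).
(suit=hearts, face=down, rank=10, owner=Ben, row=1): No match (face is down).
(suit=diamonds, face=down, rank=5, owner=Ben, row=3): No match (face is down).
(suit=clubs, face=down, rank=9, owner=Ada, row=6): No match (face is down).

Match, No match, No match, No match, No match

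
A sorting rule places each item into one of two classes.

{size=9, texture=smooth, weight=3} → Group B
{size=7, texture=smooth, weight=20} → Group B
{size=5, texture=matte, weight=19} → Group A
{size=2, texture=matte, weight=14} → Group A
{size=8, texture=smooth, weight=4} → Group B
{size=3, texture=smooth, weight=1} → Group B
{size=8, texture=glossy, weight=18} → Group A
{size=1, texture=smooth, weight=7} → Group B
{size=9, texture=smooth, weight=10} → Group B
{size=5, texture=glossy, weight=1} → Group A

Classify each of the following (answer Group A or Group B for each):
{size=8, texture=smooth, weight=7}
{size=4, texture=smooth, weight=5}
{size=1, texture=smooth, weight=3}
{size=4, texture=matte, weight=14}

All 'Group A' examples share one property — texture is not smooth — and every 'Group B' example lacks it.
{size=8, texture=smooth, weight=7}: Group B (texture is smooth). {size=4, texture=smooth, weight=5}: Group B (texture is smooth). {size=1, texture=smooth, weight=3}: Group B (texture is smooth). {size=4, texture=matte, weight=14}: Group A (texture is matte).

Group B, Group B, Group B, Group A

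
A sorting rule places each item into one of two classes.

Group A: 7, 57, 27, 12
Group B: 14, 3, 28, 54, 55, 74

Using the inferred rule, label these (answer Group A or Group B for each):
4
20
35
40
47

Group B, Group B, Group B, Group B, Group A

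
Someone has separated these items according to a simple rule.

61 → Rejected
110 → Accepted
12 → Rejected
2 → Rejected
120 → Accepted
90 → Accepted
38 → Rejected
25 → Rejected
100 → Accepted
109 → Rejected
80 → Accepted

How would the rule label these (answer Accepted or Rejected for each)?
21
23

Rejected, Rejected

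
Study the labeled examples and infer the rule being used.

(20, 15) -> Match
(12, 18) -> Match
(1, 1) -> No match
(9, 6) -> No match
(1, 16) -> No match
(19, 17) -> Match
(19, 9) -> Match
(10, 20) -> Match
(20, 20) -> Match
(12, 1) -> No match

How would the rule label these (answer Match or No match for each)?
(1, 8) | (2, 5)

No match, No match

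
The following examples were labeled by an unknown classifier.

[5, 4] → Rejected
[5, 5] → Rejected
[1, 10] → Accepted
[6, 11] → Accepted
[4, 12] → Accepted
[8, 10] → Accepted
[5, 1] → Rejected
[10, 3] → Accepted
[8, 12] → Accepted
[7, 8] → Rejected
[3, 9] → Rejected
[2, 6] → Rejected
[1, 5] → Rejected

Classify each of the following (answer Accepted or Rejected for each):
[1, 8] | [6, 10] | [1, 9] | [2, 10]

One predicate separates the groups cleanly: max ≥ 10.
[1, 8]: Rejected (max 8). [6, 10]: Accepted (max 10). [1, 9]: Rejected (max 9). [2, 10]: Accepted (max 10).

Rejected, Accepted, Rejected, Accepted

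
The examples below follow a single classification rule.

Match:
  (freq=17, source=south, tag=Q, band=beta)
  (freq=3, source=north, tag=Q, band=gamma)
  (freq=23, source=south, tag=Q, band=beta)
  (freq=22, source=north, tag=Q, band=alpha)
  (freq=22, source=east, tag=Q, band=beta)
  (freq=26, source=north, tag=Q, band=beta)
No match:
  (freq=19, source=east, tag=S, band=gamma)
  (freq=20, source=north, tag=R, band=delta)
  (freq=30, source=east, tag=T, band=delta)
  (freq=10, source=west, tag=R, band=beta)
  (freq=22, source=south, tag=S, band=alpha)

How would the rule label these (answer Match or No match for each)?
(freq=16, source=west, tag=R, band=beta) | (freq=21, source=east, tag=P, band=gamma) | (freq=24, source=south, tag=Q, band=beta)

Every 'Match' example satisfies: tag is Q. None of the 'No match' examples do.
No match: (freq=16, source=west, tag=R, band=beta), since tag is R. No match: (freq=21, source=east, tag=P, band=gamma), since tag is P. Match: (freq=24, source=south, tag=Q, band=beta), since tag is Q.

No match, No match, Match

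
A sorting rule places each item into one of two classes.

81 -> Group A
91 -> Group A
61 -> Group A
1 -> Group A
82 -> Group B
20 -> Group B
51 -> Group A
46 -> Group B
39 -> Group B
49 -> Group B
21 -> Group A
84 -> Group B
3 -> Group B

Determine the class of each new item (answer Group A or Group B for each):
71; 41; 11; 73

Group A, Group A, Group A, Group B

Rule: ends in digit 1. This holds for each 'Group A' example and fails for each 'Group B' one.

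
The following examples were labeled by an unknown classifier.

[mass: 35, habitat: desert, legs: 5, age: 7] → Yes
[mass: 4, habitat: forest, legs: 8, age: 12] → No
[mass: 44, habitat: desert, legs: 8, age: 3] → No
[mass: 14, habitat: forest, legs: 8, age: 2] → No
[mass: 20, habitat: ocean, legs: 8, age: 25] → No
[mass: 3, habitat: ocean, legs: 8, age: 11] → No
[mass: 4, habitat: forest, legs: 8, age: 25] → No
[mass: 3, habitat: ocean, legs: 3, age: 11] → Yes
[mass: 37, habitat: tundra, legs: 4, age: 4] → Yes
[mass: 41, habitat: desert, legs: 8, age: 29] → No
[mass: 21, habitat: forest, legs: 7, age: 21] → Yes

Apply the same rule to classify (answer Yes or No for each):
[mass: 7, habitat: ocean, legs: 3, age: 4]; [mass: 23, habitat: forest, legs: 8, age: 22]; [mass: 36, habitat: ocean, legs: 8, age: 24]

Yes, No, No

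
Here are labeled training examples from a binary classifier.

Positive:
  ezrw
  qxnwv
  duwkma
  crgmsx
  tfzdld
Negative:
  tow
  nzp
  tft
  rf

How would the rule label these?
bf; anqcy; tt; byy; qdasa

All 'Positive' examples share one property — length ≥ 4 — and every 'Negative' example lacks it.
bf: Negative (length 2). anqcy: Positive (length 5). tt: Negative (length 2). byy: Negative (length 3). qdasa: Positive (length 5).

Negative, Positive, Negative, Negative, Positive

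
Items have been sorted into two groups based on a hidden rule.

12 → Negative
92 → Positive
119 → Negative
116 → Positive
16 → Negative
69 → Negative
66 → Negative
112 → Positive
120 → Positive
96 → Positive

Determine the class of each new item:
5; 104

The distinguishing property — even AND at least 69 — holds for all the 'Positive' cases and none of the 'Negative' cases.
5 — 5 is odd, 5 < 69, hence Negative.
104 — 104 is even, 104 ≥ 69, hence Positive.

Negative, Positive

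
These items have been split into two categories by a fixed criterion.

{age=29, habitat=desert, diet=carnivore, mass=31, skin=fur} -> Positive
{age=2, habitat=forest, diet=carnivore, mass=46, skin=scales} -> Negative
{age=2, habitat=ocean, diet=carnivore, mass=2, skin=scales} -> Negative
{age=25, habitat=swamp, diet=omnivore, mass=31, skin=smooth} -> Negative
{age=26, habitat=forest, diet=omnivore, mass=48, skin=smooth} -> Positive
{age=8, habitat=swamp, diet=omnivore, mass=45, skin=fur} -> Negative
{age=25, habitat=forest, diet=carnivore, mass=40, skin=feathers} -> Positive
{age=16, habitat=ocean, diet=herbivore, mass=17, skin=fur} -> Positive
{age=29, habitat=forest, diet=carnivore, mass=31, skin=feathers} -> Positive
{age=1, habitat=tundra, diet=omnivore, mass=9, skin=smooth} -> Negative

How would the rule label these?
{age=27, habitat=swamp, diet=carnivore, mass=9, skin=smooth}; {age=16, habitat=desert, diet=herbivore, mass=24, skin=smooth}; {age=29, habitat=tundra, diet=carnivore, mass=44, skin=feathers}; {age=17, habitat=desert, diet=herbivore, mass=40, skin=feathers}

The common property of the 'Positive' items is: habitat is not swamp AND age ≥ 8. No 'Negative' item has it.

Negative, Positive, Positive, Positive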